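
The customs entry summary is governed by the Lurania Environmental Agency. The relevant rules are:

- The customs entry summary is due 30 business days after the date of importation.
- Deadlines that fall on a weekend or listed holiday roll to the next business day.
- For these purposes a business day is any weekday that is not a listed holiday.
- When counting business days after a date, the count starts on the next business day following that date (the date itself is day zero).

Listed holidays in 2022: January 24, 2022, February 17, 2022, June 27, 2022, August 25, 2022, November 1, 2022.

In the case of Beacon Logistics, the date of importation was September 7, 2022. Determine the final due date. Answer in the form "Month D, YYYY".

October 19, 2022

Starting the day after September 7, 2022 and counting 30 business days lands on October 19, 2022.
October 19, 2022 is a Wednesday and not a listed holiday, so it stands.
So the filing is due October 19, 2022.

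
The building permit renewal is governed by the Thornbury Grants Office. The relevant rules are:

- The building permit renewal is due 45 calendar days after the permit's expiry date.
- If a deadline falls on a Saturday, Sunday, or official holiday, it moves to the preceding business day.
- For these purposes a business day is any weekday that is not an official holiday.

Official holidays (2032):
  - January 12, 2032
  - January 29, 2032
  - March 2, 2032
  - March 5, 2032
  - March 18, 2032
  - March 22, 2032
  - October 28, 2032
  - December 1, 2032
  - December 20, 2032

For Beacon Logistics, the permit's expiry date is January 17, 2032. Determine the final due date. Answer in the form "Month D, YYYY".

March 1, 2032

45 calendar days after January 17, 2032 is March 2, 2032.
March 2, 2032 is a listed holiday, so it moves to the preceding business day, March 1, 2032 (Monday).
Deadline: March 1, 2032.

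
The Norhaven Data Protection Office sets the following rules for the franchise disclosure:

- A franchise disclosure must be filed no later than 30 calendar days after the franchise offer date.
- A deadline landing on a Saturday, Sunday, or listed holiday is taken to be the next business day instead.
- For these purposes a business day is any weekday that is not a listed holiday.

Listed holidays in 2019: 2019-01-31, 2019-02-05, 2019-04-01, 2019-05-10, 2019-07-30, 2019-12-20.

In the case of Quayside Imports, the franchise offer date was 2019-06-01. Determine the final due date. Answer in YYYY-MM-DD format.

2019-07-01

From 2019-06-01, 30 calendar days later is 2019-07-01.
2019-07-01 is a Monday and not a listed holiday, so it stands.
The final due date is 2019-07-01.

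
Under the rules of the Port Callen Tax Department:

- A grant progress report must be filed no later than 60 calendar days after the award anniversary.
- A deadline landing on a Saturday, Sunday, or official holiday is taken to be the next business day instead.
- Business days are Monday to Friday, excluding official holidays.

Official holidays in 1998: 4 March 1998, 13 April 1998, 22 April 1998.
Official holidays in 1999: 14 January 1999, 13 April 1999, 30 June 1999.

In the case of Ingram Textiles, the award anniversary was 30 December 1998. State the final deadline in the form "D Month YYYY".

Adding 60 calendar days to 30 December 1998 gives 28 February 1999.
Because 28 February 1999 is a Sunday, the deadline becomes 1 March 1999 (Monday).
So the filing is due 1 March 1999.

1 March 1999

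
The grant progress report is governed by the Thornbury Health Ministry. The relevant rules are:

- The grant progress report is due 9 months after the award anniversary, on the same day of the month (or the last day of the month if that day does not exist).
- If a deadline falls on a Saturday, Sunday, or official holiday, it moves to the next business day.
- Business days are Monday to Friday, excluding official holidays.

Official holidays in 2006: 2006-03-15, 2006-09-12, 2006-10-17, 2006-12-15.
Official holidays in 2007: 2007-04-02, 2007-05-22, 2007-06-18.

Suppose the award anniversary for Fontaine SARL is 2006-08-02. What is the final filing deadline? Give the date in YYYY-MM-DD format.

9 months from 2006-08-02 is 2007-05-02.
2007-05-02 is a Wednesday and not a listed holiday, so it stands.
So the filing is due 2007-05-02.

2007-05-02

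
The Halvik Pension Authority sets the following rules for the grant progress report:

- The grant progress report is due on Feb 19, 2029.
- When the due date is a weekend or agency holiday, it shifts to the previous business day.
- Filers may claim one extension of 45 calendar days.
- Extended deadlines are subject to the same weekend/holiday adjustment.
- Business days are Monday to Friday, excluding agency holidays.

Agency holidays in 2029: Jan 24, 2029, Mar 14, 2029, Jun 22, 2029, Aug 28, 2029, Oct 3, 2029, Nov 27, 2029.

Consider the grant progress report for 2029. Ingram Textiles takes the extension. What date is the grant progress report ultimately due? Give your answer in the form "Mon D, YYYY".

Apr 5, 2029

Start from the fixed due date, Feb 19, 2029.
Feb 19, 2029 (Monday) is already a business day.
Applying the 45-calendar-day extension: Feb 19, 2029 + 45 days = Apr 5, 2029.
Apr 5, 2029 falls on a Thursday, which is a business day, so no adjustment is needed.
So the filing is due Apr 5, 2029.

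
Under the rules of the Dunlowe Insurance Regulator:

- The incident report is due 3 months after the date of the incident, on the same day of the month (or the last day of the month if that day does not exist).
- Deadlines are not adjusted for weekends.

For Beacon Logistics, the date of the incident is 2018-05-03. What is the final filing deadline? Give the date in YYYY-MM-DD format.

3 months after 2018-05-03, on the same day of the month, is 2018-08-03.
2018-08-03 is a Friday; no weekend or holiday adjustment applies.
So the filing is due 2018-08-03.

2018-08-03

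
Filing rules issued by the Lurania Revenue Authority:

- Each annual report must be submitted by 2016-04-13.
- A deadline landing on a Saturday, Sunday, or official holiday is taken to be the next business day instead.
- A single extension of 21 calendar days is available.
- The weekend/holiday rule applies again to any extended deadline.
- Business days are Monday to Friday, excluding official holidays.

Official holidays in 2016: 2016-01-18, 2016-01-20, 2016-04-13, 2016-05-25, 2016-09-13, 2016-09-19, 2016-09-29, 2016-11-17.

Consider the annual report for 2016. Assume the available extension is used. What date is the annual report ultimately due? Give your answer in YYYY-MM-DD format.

The statutory due date is 2016-04-13.
2016-04-13 is a listed holiday, so it moves to the next business day, 2016-04-14 (Thursday).
Add the 21 calendar-day extension to 2016-04-14: 2016-05-05.
2016-05-05 falls on a Thursday, which is a business day, so no adjustment is needed.
The final due date is 2016-05-05.

2016-05-05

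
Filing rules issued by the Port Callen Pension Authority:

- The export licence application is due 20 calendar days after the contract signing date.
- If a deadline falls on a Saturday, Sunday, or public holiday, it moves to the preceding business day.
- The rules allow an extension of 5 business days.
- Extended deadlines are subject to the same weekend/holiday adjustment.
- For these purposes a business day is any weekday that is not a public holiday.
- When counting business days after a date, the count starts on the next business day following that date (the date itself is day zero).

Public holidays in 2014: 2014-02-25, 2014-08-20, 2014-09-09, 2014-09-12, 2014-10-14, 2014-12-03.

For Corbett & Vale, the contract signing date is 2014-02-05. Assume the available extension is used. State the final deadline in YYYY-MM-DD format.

2014-03-04

From 2014-02-05, 20 calendar days later is 2014-02-25.
Because 2014-02-25 is a listed holiday, the deadline becomes 2014-02-24 (Monday).
Counting 5 further business days from 2014-02-24 reaches 2014-03-04.
2014-03-04 is a Tuesday and not a listed holiday, so it stands.
The final due date is 2014-03-04.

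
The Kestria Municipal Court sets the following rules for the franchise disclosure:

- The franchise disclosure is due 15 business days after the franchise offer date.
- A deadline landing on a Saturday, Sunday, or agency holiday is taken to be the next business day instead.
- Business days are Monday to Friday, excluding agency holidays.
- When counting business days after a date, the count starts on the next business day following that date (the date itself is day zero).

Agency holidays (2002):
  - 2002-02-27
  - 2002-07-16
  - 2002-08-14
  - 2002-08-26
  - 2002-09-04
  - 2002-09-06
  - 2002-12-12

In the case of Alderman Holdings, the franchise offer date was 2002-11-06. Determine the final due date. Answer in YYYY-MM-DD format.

2002-11-27

15 business days after 2002-11-06, excluding weekends and holidays, is 2002-11-27.
2002-11-27 is a Wednesday and not a listed holiday, so it stands.
The final due date is 2002-11-27.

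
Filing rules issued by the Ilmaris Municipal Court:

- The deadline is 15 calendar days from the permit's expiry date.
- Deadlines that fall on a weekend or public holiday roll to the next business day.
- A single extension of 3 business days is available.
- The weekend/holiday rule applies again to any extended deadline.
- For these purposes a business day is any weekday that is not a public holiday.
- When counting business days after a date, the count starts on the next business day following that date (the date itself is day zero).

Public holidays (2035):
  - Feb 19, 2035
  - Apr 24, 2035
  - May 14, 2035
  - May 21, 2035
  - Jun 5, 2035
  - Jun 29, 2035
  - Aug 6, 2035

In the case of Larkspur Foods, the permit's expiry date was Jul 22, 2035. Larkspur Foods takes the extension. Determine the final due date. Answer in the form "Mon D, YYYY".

Aug 10, 2035

15 calendar days after Jul 22, 2035 is Aug 6, 2035.
Aug 6, 2035 is a listed holiday; the next business day is Aug 7, 2035 (Tuesday).
The 3-business-day extension runs from Aug 7, 2035 to Aug 10, 2035.
Aug 10, 2035 (Friday) is already a business day.
So the filing is due Aug 10, 2035.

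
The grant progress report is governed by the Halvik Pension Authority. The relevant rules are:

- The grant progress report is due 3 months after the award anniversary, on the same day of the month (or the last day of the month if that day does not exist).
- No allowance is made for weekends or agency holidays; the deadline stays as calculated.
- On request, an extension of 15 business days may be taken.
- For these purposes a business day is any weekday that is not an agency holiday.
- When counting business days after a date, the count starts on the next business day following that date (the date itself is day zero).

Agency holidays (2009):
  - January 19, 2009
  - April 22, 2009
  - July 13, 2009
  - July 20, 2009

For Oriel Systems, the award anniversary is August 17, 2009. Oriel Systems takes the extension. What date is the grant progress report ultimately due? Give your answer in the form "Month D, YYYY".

Moving 3 months forward from August 17, 2009 on the corresponding day gives November 17, 2009.
November 17, 2009 is a Tuesday; no weekend or holiday adjustment applies.
Applying the 15-business-day extension: 15 business days after November 17, 2009 is December 8, 2009.
No adjustment is made for weekends or holidays, so December 8, 2009 stands.
The final due date is December 8, 2009.

December 8, 2009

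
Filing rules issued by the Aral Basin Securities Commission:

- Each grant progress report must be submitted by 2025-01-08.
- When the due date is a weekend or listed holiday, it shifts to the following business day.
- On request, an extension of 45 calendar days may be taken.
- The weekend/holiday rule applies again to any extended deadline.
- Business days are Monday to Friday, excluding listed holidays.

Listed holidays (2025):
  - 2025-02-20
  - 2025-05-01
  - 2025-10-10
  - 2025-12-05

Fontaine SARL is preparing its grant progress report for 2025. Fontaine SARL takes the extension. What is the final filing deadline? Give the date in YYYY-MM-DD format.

2025-02-24

The statutory due date is 2025-01-08.
2025-01-08 (Wednesday) is already a business day.
Applying the 45-calendar-day extension: 2025-01-08 + 45 days = 2025-02-22.
2025-02-22 is a Saturday, so it moves to the next business day, 2025-02-24 (Monday).
The final due date is 2025-02-24.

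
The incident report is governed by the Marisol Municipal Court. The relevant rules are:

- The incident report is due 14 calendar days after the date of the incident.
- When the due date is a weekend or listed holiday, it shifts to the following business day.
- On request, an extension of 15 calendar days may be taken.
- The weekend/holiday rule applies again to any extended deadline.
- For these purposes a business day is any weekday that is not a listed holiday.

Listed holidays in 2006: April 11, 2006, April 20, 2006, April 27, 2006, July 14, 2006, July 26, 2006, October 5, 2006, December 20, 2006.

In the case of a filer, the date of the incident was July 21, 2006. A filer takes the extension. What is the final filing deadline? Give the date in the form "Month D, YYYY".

14 calendar days after July 21, 2006 is August 4, 2006.
August 4, 2006 is a Friday and not a listed holiday, so it stands.
Add the 15 calendar-day extension to August 4, 2006: August 19, 2006.
August 19, 2006 is a Saturday; the next business day is August 21, 2006 (Monday).
The final due date is August 21, 2006.

August 21, 2006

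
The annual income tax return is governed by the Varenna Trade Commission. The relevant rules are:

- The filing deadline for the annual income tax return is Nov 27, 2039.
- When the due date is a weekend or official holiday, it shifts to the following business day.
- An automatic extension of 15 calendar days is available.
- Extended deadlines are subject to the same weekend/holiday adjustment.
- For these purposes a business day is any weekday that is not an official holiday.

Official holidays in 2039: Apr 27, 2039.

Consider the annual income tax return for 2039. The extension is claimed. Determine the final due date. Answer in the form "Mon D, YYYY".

Dec 13, 2039

The stated deadline is Nov 27, 2039.
Nov 27, 2039 falls on a Sunday. Rolling to the next business day gives Nov 28, 2039, a Monday.
Applying the 15-calendar-day extension: Nov 28, 2039 + 15 days = Dec 13, 2039.
Dec 13, 2039 is a Tuesday and not a listed holiday, so it stands.
So the filing is due Dec 13, 2039.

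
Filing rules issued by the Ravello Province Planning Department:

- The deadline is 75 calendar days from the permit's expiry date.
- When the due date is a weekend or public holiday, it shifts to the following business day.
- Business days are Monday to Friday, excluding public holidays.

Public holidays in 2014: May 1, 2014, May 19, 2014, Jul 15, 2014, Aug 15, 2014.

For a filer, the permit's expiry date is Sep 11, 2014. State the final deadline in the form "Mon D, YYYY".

Nov 25, 2014

Trigger date Sep 11, 2014 + 75 calendar days = Nov 25, 2014.
Nov 25, 2014 (Tuesday) is already a business day.
Final deadline: Nov 25, 2014.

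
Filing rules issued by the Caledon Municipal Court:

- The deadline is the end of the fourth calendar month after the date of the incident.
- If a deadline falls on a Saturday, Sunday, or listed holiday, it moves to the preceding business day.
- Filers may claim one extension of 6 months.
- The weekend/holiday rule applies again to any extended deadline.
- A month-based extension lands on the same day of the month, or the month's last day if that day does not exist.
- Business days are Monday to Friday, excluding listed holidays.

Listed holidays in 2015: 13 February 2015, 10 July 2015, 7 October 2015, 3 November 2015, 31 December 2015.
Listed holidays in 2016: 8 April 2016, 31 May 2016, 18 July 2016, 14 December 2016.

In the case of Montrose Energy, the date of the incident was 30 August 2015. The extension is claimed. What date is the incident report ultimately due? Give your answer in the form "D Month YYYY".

4 months after 30 August 2015 is December 2015; that month ends on 31 December 2015.
31 December 2015 is a listed holiday; the preceding business day is 30 December 2015 (Wednesday).
Applying the 6 months extension: 6 months after 30 December 2015 is 30 June 2016.
30 June 2016 falls on a Thursday, which is a business day, so no adjustment is needed.
Deadline: 30 June 2016.

30 June 2016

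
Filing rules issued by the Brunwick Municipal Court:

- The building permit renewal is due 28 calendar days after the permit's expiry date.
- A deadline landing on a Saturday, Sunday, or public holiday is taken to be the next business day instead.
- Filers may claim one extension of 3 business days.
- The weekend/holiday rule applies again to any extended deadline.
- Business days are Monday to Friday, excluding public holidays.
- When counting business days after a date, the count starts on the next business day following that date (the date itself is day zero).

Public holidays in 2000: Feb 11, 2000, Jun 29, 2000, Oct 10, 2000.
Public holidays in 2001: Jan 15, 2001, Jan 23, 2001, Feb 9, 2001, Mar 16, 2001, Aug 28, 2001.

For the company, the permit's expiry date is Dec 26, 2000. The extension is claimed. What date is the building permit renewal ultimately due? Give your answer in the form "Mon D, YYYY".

Trigger date Dec 26, 2000 + 28 calendar days = Jan 23, 2001.
Jan 23, 2001 is a listed holiday, so it moves to the next business day, Jan 24, 2001 (Wednesday).
The 3-business-day extension runs from Jan 24, 2001 to Jan 29, 2001.
Jan 29, 2001 is a Monday and not a listed holiday, so it stands.
Final deadline: Jan 29, 2001.

Jan 29, 2001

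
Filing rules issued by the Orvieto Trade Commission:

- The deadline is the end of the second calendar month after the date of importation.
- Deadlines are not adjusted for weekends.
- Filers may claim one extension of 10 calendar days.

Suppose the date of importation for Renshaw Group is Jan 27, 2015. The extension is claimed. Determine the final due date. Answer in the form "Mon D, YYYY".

2 months after Jan 27, 2015 is March 2015; that month ends on Mar 31, 2015.
No adjustment is made for weekends or holidays, so Mar 31, 2015 stands.
The 10-calendar-day extension moves the deadline from Mar 31, 2015 to Apr 10, 2015.
Apr 10, 2015 falls on a Friday. The rules make no weekend/holiday allowance, so it remains Apr 10, 2015.
The final due date is Apr 10, 2015.

Apr 10, 2015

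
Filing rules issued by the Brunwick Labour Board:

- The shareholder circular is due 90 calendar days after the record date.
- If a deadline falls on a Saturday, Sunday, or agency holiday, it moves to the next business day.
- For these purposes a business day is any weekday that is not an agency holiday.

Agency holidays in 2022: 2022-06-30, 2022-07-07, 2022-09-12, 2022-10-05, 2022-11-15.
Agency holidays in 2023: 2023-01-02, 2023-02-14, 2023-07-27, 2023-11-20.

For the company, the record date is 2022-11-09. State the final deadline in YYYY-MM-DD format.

2023-02-07

From 2022-11-09, 90 calendar days later is 2023-02-07.
2023-02-07 is a Tuesday and not a listed holiday, so it stands.
Deadline: 2023-02-07.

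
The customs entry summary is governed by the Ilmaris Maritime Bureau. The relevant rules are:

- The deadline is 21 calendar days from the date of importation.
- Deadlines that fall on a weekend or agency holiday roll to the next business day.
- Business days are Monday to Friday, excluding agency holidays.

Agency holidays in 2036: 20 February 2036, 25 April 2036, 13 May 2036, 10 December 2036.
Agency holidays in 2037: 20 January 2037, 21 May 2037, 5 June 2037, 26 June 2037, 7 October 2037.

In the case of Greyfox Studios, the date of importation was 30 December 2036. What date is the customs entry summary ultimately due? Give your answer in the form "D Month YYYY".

21 January 2037

From 30 December 2036, 21 calendar days later is 20 January 2037.
20 January 2037 is a listed holiday; the next business day is 21 January 2037 (Wednesday).
Deadline: 21 January 2037.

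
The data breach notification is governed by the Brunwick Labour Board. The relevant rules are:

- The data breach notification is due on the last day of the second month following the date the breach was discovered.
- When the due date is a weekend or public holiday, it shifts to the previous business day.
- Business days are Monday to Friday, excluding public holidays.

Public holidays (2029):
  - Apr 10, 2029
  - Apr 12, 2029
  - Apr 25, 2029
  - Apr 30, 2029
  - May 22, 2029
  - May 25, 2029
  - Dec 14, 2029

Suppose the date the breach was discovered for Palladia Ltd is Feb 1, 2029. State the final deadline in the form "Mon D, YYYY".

2 months after Feb 1, 2029 falls in April 2029; the last day of that month is Apr 30, 2029.
Because Apr 30, 2029 is a listed holiday, the deadline becomes Apr 27, 2029 (Friday).
Final deadline: Apr 27, 2029.

Apr 27, 2029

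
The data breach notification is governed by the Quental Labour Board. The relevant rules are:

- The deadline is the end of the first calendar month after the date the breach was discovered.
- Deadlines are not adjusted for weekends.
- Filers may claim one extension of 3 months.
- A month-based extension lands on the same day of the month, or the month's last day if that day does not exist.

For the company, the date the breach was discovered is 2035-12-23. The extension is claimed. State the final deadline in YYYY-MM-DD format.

2036-04-30

The first month after 2035-12-23 is January 2036, whose last day is 2036-01-31.
2036-01-31 falls on a Thursday. The rules make no weekend/holiday allowance, so it remains 2036-01-31.
Add 3 months to 2036-01-31: 2036-04-30 (day 31 does not exist in April, so the month's last day is used).
No adjustment is made for weekends or holidays, so 2036-04-30 stands.
Final deadline: 2036-04-30.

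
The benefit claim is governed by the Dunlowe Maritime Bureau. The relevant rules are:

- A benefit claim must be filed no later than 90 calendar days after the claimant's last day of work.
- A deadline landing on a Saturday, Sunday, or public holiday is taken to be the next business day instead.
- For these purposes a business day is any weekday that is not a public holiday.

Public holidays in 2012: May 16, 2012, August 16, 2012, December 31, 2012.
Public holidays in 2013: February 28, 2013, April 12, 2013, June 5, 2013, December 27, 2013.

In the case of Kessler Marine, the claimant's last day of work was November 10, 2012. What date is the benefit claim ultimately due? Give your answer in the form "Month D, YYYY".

Trigger date November 10, 2012 + 90 calendar days = February 8, 2013.
February 8, 2013 is a Friday and not a listed holiday, so it stands.
So the filing is due February 8, 2013.

February 8, 2013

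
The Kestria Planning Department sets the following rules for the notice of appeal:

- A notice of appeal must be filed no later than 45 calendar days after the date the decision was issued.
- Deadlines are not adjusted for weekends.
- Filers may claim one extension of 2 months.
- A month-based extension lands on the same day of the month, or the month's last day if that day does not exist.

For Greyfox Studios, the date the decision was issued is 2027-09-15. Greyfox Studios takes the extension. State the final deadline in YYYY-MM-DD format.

45 calendar days after 2027-09-15 is 2027-10-30.
No adjustment is made for weekends or holidays, so 2027-10-30 stands.
Applying the 2 months extension: 2 months after 2027-10-30 is 2027-12-30.
2027-12-30 falls on a Thursday. The rules make no weekend/holiday allowance, so it remains 2027-12-30.
So the filing is due 2027-12-30.

2027-12-30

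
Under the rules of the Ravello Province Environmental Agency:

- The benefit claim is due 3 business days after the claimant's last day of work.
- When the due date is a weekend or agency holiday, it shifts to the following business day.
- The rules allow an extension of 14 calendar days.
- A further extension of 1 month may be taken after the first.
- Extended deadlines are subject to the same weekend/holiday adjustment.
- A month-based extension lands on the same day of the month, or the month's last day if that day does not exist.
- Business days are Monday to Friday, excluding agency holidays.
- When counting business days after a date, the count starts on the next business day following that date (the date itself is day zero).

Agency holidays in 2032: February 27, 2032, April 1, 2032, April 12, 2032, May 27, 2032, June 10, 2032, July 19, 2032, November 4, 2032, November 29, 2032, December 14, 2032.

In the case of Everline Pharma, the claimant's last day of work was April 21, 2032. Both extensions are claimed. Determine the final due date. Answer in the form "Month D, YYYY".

June 11, 2032

Counting 3 business days after April 21, 2032 (skipping weekends and listed holidays) reaches April 26, 2032.
April 26, 2032 is a Monday and not a listed holiday, so it stands.
Add the 14 calendar-day extension to April 26, 2032: May 10, 2032.
Since May 10, 2032 is a Monday and not a holiday, the date is unchanged.
Add 1 month to May 10, 2032: June 10, 2032.
Because June 10, 2032 is a listed holiday, the deadline becomes June 11, 2032 (Friday).
The final due date is June 11, 2032.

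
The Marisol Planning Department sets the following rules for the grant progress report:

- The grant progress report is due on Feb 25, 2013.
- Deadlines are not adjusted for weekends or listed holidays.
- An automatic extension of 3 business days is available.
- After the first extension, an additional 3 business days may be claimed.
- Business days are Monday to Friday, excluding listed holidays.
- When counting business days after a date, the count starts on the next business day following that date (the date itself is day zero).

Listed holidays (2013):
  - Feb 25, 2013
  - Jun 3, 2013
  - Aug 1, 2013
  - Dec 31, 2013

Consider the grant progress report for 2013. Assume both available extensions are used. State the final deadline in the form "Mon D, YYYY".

Mar 5, 2013

The statutory due date is Feb 25, 2013.
No adjustment is made for weekends or holidays, so Feb 25, 2013 stands.
Counting 3 further business days from Feb 25, 2013 reaches Feb 28, 2013.
Feb 28, 2013 falls on a Thursday. The rules make no weekend/holiday allowance, so it remains Feb 28, 2013.
The 3-business-day extension runs from Feb 28, 2013 to Mar 5, 2013.
Mar 5, 2013 falls on a Tuesday. The rules make no weekend/holiday allowance, so it remains Mar 5, 2013.
Final deadline: Mar 5, 2013.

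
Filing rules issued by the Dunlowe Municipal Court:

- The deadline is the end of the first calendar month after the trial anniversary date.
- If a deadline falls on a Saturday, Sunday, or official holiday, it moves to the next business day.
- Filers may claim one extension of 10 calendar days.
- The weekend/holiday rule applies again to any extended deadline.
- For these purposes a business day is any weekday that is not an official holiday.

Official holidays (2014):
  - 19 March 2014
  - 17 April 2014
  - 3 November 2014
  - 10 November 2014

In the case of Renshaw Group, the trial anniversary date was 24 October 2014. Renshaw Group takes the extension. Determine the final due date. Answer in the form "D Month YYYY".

1 month after 24 October 2014 is November 2014; that month ends on 30 November 2014.
30 November 2014 is a Sunday, so it moves to the next business day, 1 December 2014 (Monday).
Add the 10 calendar-day extension to 1 December 2014: 11 December 2014.
11 December 2014 is a Thursday and not a listed holiday, so it stands.
Deadline: 11 December 2014.

11 December 2014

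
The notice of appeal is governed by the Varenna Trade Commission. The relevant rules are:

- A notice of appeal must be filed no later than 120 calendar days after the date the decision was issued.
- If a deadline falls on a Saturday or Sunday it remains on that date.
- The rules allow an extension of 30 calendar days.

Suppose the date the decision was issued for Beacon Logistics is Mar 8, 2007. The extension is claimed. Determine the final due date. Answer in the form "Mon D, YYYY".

120 calendar days after Mar 8, 2007 is Jul 6, 2007.
No adjustment is made for weekends or holidays, so Jul 6, 2007 stands.
Applying the 30-calendar-day extension: Jul 6, 2007 + 30 days = Aug 5, 2007.
Aug 5, 2007 is a Sunday; no weekend or holiday adjustment applies.
Deadline: Aug 5, 2007.

Aug 5, 2007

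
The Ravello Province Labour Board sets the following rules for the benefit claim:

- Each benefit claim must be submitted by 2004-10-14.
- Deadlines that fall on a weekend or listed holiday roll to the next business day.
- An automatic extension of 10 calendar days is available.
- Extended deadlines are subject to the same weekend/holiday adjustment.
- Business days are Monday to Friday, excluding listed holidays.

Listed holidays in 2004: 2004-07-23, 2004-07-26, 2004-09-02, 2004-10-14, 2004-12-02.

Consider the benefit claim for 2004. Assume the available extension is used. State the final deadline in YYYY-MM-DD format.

The statutory due date is 2004-10-14.
2004-10-14 is a listed holiday; the next business day is 2004-10-15 (Friday).
Add the 10 calendar-day extension to 2004-10-15: 2004-10-25.
Since 2004-10-25 is a Monday and not a holiday, the date is unchanged.
Deadline: 2004-10-25.

2004-10-25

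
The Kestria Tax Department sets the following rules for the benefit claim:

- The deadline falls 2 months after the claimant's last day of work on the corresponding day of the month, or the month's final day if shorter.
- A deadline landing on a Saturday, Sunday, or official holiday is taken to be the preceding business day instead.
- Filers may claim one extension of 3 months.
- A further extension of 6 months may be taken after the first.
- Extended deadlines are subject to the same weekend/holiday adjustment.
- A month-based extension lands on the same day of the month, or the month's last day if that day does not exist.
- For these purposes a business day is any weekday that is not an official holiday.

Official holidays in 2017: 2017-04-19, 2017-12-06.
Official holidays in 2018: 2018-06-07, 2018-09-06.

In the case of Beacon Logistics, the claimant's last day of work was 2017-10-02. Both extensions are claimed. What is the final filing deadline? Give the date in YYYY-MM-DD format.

2018-08-31

2 months after 2017-10-02, on the same day of the month, is 2017-12-02.
2017-12-02 falls on a Saturday. Rolling to the preceding business day gives 2017-12-01, a Friday.
Applying the 3 months extension: 3 months after 2017-12-01 is 2018-03-01.
2018-03-01 (Thursday) is already a business day.
The 6 months extension carries 2018-03-01 to 2018-09-01.
Because 2018-09-01 is a Saturday, the deadline becomes 2018-08-31 (Friday).
Final deadline: 2018-08-31.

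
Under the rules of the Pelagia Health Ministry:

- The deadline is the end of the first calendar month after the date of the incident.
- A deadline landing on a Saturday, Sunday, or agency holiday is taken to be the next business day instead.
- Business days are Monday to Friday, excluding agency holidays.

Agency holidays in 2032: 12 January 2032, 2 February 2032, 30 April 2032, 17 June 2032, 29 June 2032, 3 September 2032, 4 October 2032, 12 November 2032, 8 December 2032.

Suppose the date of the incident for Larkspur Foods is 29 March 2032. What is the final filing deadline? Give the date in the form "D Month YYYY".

1 month after 29 March 2032 falls in April 2032; the last day of that month is 30 April 2032.
Because 30 April 2032 is a listed holiday, the deadline becomes 3 May 2032 (Monday).
Deadline: 3 May 2032.

3 May 2032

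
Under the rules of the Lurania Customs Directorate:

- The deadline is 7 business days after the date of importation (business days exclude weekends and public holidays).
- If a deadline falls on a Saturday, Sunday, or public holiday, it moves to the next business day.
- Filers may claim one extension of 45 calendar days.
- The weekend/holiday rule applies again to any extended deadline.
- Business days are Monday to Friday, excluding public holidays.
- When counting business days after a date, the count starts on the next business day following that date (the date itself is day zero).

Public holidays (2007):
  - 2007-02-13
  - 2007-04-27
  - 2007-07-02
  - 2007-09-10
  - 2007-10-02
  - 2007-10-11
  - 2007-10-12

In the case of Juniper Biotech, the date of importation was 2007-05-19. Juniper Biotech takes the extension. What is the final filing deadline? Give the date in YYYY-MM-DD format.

2007-07-13

Counting 7 business days after 2007-05-19 (skipping weekends and listed holidays) reaches 2007-05-29.
2007-05-29 (Tuesday) is already a business day.
Add the 45 calendar-day extension to 2007-05-29: 2007-07-13.
2007-07-13 is a Friday and not a listed holiday, so it stands.
The final due date is 2007-07-13.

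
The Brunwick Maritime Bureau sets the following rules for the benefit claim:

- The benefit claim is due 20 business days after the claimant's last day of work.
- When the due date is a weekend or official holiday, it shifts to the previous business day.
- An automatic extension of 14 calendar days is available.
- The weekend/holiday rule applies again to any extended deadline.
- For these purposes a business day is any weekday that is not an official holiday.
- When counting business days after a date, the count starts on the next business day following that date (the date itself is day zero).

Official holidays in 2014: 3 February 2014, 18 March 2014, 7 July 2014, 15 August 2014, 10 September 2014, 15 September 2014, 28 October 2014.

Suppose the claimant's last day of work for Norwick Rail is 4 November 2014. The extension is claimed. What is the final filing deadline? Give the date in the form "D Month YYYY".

16 December 2014

20 business days after 4 November 2014, excluding weekends and holidays, is 2 December 2014.
2 December 2014 (Tuesday) is already a business day.
With the 14-day extension, 2 December 2014 becomes 16 December 2014.
16 December 2014 is a Tuesday and not a listed holiday, so it stands.
The final due date is 16 December 2014.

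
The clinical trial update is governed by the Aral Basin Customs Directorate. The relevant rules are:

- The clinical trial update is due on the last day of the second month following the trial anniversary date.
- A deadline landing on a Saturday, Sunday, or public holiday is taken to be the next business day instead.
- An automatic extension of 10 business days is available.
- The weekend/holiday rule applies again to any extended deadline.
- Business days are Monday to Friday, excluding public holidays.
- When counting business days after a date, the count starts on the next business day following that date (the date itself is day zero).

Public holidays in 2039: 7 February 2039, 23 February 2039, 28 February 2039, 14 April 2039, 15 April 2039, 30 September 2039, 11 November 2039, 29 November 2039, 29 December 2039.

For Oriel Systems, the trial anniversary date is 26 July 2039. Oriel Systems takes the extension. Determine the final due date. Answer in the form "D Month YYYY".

2 months after 26 July 2039 falls in September 2039; the last day of that month is 30 September 2039.
30 September 2039 falls on a listed holiday. Rolling to the next business day gives 3 October 2039, a Monday.
Counting 10 further business days from 3 October 2039 reaches 17 October 2039.
17 October 2039 falls on a Monday, which is a business day, so no adjustment is needed.
So the filing is due 17 October 2039.

17 October 2039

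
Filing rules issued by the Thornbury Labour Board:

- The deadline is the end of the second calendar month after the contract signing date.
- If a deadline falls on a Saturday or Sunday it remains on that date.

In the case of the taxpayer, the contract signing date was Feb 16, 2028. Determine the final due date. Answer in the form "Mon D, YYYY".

2 months after Feb 16, 2028 falls in April 2028; the last day of that month is Apr 30, 2028.
Apr 30, 2028 is a Sunday; no weekend or holiday adjustment applies.
So the filing is due Apr 30, 2028.

Apr 30, 2028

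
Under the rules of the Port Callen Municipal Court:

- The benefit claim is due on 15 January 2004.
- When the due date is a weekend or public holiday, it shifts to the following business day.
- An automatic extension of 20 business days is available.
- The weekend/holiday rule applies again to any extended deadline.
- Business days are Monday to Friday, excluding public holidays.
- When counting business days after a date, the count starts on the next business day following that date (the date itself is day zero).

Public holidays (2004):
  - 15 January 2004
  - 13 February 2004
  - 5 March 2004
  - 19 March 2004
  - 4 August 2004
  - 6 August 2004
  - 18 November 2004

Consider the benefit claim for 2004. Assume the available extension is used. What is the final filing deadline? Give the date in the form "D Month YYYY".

The stated deadline is 15 January 2004.
Because 15 January 2004 is a listed holiday, the deadline becomes 16 January 2004 (Friday).
Counting 20 further business days from 16 January 2004 reaches 16 February 2004.
16 February 2004 is a Monday and not a listed holiday, so it stands.
Deadline: 16 February 2004.

16 February 2004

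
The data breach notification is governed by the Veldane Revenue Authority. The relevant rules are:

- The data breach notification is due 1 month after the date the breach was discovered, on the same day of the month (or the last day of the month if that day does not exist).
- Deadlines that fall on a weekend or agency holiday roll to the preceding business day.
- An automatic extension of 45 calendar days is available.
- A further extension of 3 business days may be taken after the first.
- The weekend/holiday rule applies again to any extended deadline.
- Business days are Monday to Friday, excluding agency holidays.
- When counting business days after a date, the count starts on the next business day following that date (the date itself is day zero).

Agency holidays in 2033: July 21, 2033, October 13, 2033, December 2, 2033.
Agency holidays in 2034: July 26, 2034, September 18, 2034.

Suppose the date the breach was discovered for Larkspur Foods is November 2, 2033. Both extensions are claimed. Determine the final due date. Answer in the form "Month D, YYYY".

1 month after November 2, 2033, on the same day of the month, is December 2, 2033.
December 2, 2033 falls on a listed holiday. Rolling to the preceding business day gives December 1, 2033, a Thursday.
Add the 45 calendar-day extension to December 1, 2033: January 15, 2034.
January 15, 2034 is a Sunday; the preceding business day is January 13, 2034 (Friday).
Counting 3 further business days from January 13, 2034 reaches January 18, 2034.
Since January 18, 2034 is a Wednesday and not a holiday, the date is unchanged.
So the filing is due January 18, 2034.

January 18, 2034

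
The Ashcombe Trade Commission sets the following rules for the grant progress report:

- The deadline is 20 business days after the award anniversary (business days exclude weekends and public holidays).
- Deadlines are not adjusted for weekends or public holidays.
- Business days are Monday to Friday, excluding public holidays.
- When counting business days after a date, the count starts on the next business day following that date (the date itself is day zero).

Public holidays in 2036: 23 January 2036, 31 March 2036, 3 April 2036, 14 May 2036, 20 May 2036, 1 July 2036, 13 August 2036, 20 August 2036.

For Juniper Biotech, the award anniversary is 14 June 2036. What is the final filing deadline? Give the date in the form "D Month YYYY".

Starting the day after 14 June 2036 and counting 20 business days lands on 14 July 2036.
14 July 2036 falls on a Monday. The rules make no weekend/holiday allowance, so it remains 14 July 2036.
So the filing is due 14 July 2036.

14 July 2036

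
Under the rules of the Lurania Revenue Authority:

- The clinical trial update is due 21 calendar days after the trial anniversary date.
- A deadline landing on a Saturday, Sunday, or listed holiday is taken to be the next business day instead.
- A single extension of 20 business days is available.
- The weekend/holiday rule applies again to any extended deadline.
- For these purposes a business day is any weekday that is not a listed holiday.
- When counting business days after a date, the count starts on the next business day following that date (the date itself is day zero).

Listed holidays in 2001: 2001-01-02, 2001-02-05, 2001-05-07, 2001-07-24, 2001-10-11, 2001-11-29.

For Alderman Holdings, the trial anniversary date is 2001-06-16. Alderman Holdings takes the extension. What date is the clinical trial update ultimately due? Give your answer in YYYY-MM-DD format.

2001-08-07

Trigger date 2001-06-16 + 21 calendar days = 2001-07-07.
Because 2001-07-07 is a Saturday, the deadline becomes 2001-07-09 (Monday).
The 20-business-day extension runs from 2001-07-09 to 2001-08-07.
Since 2001-08-07 is a Tuesday and not a holiday, the date is unchanged.
So the filing is due 2001-08-07.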